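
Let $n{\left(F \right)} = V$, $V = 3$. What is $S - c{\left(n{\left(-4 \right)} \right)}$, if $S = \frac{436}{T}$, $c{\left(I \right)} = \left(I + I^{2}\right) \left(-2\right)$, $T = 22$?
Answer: $\frac{482}{11} \approx 43.818$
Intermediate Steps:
$n{\left(F \right)} = 3$
$c{\left(I \right)} = - 2 I - 2 I^{2}$
$S = \frac{218}{11}$ ($S = \frac{436}{22} = 436 \cdot \frac{1}{22} = \frac{218}{11} \approx 19.818$)
$S - c{\left(n{\left(-4 \right)} \right)} = \frac{218}{11} - \left(-2\right) 3 \left(1 + 3\right) = \frac{218}{11} - \left(-2\right) 3 \cdot 4 = \frac{218}{11} - -24 = \frac{218}{11} + 24 = \frac{482}{11}$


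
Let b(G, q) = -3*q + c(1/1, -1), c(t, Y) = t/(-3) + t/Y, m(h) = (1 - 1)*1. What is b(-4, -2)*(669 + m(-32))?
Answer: 3122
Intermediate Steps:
m(h) = 0 (m(h) = 0*1 = 0)
c(t, Y) = -t/3 + t/Y (c(t, Y) = t*(-1/3) + t/Y = -t/3 + t/Y)
b(G, q) = -4/3 - 3*q (b(G, q) = -3*q + (-1/3/1 + 1/(1*(-1))) = -3*q + (-1/3*1 + 1*(-1)) = -3*q + (-1/3 - 1) = -3*q - 4/3 = -4/3 - 3*q)
b(-4, -2)*(669 + m(-32)) = (-4/3 - 3*(-2))*(669 + 0) = (-4/3 + 6)*669 = (14/3)*669 = 3122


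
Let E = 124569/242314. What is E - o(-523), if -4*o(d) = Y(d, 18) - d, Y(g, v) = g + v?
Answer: 607491/121157 ≈ 5.0141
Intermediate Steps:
E = 124569/242314 (E = 124569*(1/242314) = 124569/242314 ≈ 0.51408)
o(d) = -9/2 (o(d) = -((d + 18) - d)/4 = -((18 + d) - d)/4 = -1/4*18 = -9/2)
E - o(-523) = 124569/242314 - 1*(-9/2) = 124569/242314 + 9/2 = 607491/121157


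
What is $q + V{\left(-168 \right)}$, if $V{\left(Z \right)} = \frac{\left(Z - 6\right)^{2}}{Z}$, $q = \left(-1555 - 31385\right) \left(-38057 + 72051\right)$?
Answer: $- \frac{15676675563}{14} \approx -1.1198 \cdot 10^{9}$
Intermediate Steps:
$q = -1119762360$ ($q = \left(-32940\right) 33994 = -1119762360$)
$V{\left(Z \right)} = \frac{\left(-6 + Z\right)^{2}}{Z}$
$q + V{\left(-168 \right)} = -1119762360 + \frac{\left(-6 - 168\right)^{2}}{-168} = -1119762360 - \frac{\left(-174\right)^{2}}{168} = -1119762360 - \frac{2523}{14} = - \frac{15676675563}{14}$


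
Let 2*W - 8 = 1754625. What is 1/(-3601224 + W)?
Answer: -2/5447815 ≈ -3.6712e-7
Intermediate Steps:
W = 1754633/2 (W = 4 + (½)*1754625 = 4 + 1754625/2 = 1754633/2 ≈ 8.7732e+5)
1/(-3601224 + W) = 1/(-3601224 + 1754633/2) = 1/(-5447815/2) = -2/5447815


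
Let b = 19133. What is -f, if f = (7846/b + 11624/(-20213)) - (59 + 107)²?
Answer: 10656942536718/386735329 ≈ 27556.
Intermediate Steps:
f = -10656942536718/386735329 (f = (7846/19133 + 11624/(-20213)) - (59 + 107)² = (7846*(1/19133) + 11624*(-1/20213)) - 1*166² = (7846/19133 - 11624/20213) - 1*27556 = -63810794/386735329 - 27556 = -10656942536718/386735329 ≈ -27556.)
-f = -1*(-10656942536718/386735329) = 10656942536718/386735329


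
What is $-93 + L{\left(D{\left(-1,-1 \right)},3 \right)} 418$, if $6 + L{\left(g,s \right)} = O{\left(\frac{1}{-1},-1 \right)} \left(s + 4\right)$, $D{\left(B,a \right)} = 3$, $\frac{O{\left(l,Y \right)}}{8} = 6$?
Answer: $137847$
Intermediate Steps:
$O{\left(l,Y \right)} = 48$ ($O{\left(l,Y \right)} = 8 \cdot 6 = 48$)
$L{\left(g,s \right)} = 186 + 48 s$ ($L{\left(g,s \right)} = -6 + 48 \left(s + 4\right) = -6 + 48 \left(4 + s\right) = -6 + \left(192 + 48 s\right) = 186 + 48 s$)
$-93 + L{\left(D{\left(-1,-1 \right)},3 \right)} 418 = -93 + \left(186 + 48 \cdot 3\right) 418 = -93 + \left(186 + 144\right) 418 = -93 + 330 \cdot 418 = -93 + 137940 = 137847$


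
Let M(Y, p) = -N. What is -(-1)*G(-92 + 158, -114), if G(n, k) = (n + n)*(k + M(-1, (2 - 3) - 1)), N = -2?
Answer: -14784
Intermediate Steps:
M(Y, p) = 2 (M(Y, p) = -1*(-2) = 2)
G(n, k) = 2*n*(2 + k) (G(n, k) = (n + n)*(k + 2) = (2*n)*(2 + k) = 2*n*(2 + k))
-(-1)*G(-92 + 158, -114) = -(-1)*2*(-92 + 158)*(2 - 114) = -(-1)*2*66*(-112) = -(-1)*(-14784) = -1*14784 = -14784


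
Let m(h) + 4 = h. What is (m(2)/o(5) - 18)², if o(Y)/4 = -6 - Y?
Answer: 156025/484 ≈ 322.37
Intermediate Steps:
m(h) = -4 + h
o(Y) = -24 - 4*Y (o(Y) = 4*(-6 - Y) = -24 - 4*Y)
(m(2)/o(5) - 18)² = ((-4 + 2)/(-24 - 4*5) - 18)² = (-2/(-24 - 20) - 18)² = (-2/(-44) - 18)² = (-2*(-1/44) - 18)² = (1/22 - 18)² = (-395/22)² = 156025/484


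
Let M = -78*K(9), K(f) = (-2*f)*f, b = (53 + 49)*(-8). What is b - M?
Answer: -13452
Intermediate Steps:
b = -816 (b = 102*(-8) = -816)
K(f) = -2*f**2
M = 12636 (M = -(-156)*9**2 = -(-156)*81 = -78*(-162) = 12636)
b - M = -816 - 1*12636 = -816 - 12636 = -13452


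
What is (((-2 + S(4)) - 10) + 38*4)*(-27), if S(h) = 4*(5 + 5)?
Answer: -4860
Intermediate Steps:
S(h) = 40 (S(h) = 4*10 = 40)
(((-2 + S(4)) - 10) + 38*4)*(-27) = (((-2 + 40) - 10) + 38*4)*(-27) = ((38 - 10) + 152)*(-27) = (28 + 152)*(-27) = 180*(-27) = -4860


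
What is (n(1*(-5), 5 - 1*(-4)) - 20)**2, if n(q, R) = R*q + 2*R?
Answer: 2209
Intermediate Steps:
n(q, R) = 2*R + R*q
(n(1*(-5), 5 - 1*(-4)) - 20)**2 = ((5 - 1*(-4))*(2 + 1*(-5)) - 20)**2 = ((5 + 4)*(2 - 5) - 20)**2 = (9*(-3) - 20)**2 = (-27 - 20)**2 = (-47)**2 = 2209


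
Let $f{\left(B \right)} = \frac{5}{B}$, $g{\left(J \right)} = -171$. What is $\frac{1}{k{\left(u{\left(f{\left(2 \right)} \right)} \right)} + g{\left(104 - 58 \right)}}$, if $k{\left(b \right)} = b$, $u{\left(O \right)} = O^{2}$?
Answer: $- \frac{4}{659} \approx -0.0060698$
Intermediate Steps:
$\frac{1}{k{\left(u{\left(f{\left(2 \right)} \right)} \right)} + g{\left(104 - 58 \right)}} = \frac{1}{\left(\frac{5}{2}\right)^{2} - 171} = \frac{1}{\frac{25}{4} - 171} = \frac{1}{- \frac{659}{4}} = - \frac{4}{659}$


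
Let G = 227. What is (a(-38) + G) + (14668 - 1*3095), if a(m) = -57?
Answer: 11743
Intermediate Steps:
(a(-38) + G) + (14668 - 1*3095) = (-57 + 227) + (14668 - 1*3095) = 170 + (14668 - 3095) = 170 + 11573 = 11743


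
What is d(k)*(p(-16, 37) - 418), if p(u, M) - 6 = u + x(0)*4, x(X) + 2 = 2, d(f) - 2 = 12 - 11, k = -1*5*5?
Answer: -1284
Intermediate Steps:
k = -25 (k = -5*5 = -25)
d(f) = 3 (d(f) = 2 + (12 - 11) = 2 + 1 = 3)
x(X) = 0 (x(X) = -2 + 2 = 0)
p(u, M) = 6 + u (p(u, M) = 6 + (u + 0*4) = 6 + (u + 0) = 6 + u)
d(k)*(p(-16, 37) - 418) = 3*((6 - 16) - 418) = 3*(-10 - 418) = 3*(-428) = -1284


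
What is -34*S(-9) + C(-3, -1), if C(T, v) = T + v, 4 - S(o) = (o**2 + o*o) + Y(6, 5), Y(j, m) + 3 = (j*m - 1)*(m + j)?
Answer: 16112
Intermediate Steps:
Y(j, m) = -3 + (-1 + j*m)*(j + m) (Y(j, m) = -3 + (j*m - 1)*(m + j) = -3 + (-1 + j*m)*(j + m))
S(o) = -312 - 2*o**2 (S(o) = 4 - ((o**2 + o*o) + (-3 - 1*6 - 1*5 + 6*5**2 + 5*6**2)) = 4 - ((o**2 + o**2) + (-3 - 6 - 5 + 6*25 + 5*36)) = 4 - (2*o**2 + (-3 - 6 - 5 + 150 + 180)) = 4 - (2*o**2 + 316) = 4 - (316 + 2*o**2) = 4 + (-316 - 2*o**2) = -312 - 2*o**2)
-34*S(-9) + C(-3, -1) = -34*(-312 - 2*(-9)**2) + (-3 - 1) = -34*(-312 - 2*81) - 4 = -34*(-312 - 162) - 4 = -34*(-474) - 4 = 16116 - 4 = 16112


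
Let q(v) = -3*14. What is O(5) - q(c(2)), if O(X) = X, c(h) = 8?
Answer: 47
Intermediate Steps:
q(v) = -42
O(5) - q(c(2)) = 5 - 1*(-42) = 5 + 42 = 47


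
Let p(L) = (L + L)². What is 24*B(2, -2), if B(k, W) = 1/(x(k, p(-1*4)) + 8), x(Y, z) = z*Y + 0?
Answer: 3/17 ≈ 0.17647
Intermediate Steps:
p(L) = 4*L² (p(L) = (2*L)² = 4*L²)
x(Y, z) = Y*z (x(Y, z) = Y*z + 0 = Y*z)
B(k, W) = 1/(8 + 64*k) (B(k, W) = 1/(k*(4*(-1*4)²) + 8) = 1/(k*(4*(-4)²) + 8) = 1/(k*(4*16) + 8) = 1/(k*64 + 8) = 1/(64*k + 8) = 1/(8 + 64*k))
24*B(2, -2) = 24*(1/(8*(1 + 8*2))) = 24*(1/(8*(1 + 16))) = 24*((⅛)/17) = 24*((⅛)*(1/17)) = 24*(1/136) = 3/17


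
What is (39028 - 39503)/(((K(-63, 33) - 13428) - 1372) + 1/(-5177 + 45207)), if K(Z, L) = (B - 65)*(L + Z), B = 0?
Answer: 1000750/27072921 ≈ 0.036965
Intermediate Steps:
K(Z, L) = -65*L - 65*Z (K(Z, L) = (0 - 65)*(L + Z) = -65*(L + Z) = -65*L - 65*Z)
(39028 - 39503)/(((K(-63, 33) - 13428) - 1372) + 1/(-5177 + 45207)) = (39028 - 39503)/((((-65*33 - 65*(-63)) - 13428) - 1372) + 1/(-5177 + 45207)) = -475/((((-2145 + 4095) - 13428) - 1372) + 1/40030) = -475/(((1950 - 13428) - 1372) + 1/40030) = -475/((-11478 - 1372) + 1/40030) = -475/(-12850 + 1/40030) = -475/(-514385499/40030) = -475*(-40030/514385499) = 1000750/27072921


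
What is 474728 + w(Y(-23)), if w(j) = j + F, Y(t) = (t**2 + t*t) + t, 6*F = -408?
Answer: 475695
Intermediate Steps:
F = -68 (F = (1/6)*(-408) = -68)
Y(t) = t + 2*t**2 (Y(t) = (t**2 + t**2) + t = 2*t**2 + t = t + 2*t**2)
w(j) = -68 + j (w(j) = j - 68 = -68 + j)
474728 + w(Y(-23)) = 474728 + (-68 - 23*(1 + 2*(-23))) = 474728 + (-68 - 23*(1 - 46)) = 474728 + (-68 - 23*(-45)) = 474728 + (-68 + 1035) = 474728 + 967 = 475695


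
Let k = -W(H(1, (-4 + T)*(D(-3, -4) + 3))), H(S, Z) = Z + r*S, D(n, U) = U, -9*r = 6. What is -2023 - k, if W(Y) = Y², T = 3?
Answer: -18206/9 ≈ -2022.9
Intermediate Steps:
r = -⅔ (r = -⅑*6 = -⅔ ≈ -0.66667)
H(S, Z) = Z - 2*S/3
k = -⅑ (k = -((-4 + 3)*(-4 + 3) - ⅔*1)² = -(-1*(-1) - ⅔)² = -(1 - ⅔)² = -(⅓)² = -1*⅑ = -⅑ ≈ -0.11111)
-2023 - k = -2023 - 1*(-⅑) = -2023 + ⅑ = -18206/9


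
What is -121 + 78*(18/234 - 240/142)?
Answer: -17525/71 ≈ -246.83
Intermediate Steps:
-121 + 78*(18/234 - 240/142) = -121 + 78*(18*(1/234) - 240*1/142) = -121 + 78*(1/13 - 120/71) = -121 + 78*(-1489/923) = -121 - 8934/71 = -17525/71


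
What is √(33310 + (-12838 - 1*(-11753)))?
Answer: 5*√1289 ≈ 179.51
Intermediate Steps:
√(33310 + (-12838 - 1*(-11753))) = √(33310 + (-12838 + 11753)) = √(33310 - 1085) = √32225 = 5*√1289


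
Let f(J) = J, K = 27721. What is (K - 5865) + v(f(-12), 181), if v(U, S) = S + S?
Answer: 22218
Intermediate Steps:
v(U, S) = 2*S
(K - 5865) + v(f(-12), 181) = (27721 - 5865) + 2*181 = 21856 + 362 = 22218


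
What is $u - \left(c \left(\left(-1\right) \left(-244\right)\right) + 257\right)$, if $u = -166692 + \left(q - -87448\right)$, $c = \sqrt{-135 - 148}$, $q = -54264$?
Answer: $-133765 - 244 i \sqrt{283} \approx -1.3377 \cdot 10^{5} - 4104.7 i$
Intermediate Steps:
$c = i \sqrt{283}$ ($c = \sqrt{-283} = i \sqrt{283} \approx 16.823 i$)
$u = -133508$ ($u = -166692 - -33184 = -166692 + \left(-54264 + 87448\right) = -166692 + 33184 = -133508$)
$u - \left(c \left(\left(-1\right) \left(-244\right)\right) + 257\right) = -133508 - \left(i \sqrt{283} \left(\left(-1\right) \left(-244\right)\right) + 257\right) = -133508 - \left(i \sqrt{283} \cdot 244 + 257\right) = -133508 - \left(244 i \sqrt{283} + 257\right) = -133508 - \left(257 + 244 i \sqrt{283}\right) = -133765 - 244 i \sqrt{283}$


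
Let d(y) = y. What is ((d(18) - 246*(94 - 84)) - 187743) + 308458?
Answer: 118273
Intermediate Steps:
((d(18) - 246*(94 - 84)) - 187743) + 308458 = ((18 - 246*(94 - 84)) - 187743) + 308458 = ((18 - 246*10) - 187743) + 308458 = ((18 - 2460) - 187743) + 308458 = (-2442 - 187743) + 308458 = -190185 + 308458 = 118273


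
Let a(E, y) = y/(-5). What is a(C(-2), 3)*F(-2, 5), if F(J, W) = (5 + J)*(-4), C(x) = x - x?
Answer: 36/5 ≈ 7.2000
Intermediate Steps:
C(x) = 0
a(E, y) = -y/5 (a(E, y) = y*(-1/5) = -y/5)
F(J, W) = -20 - 4*J
a(C(-2), 3)*F(-2, 5) = (-1/5*3)*(-20 - 4*(-2)) = -3*(-20 + 8)/5 = -3/5*(-12) = 36/5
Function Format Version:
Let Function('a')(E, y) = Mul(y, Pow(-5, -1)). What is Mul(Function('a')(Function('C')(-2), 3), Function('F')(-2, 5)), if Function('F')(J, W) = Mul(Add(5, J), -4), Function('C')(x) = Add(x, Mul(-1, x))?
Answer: Rational(36, 5) ≈ 7.2000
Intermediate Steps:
Function('C')(x) = 0
Function('a')(E, y) = Mul(Rational(-1, 5), y) (Function('a')(E, y) = Mul(y, Rational(-1, 5)) = Mul(Rational(-1, 5), y))
Function('F')(J, W) = Add(-20, Mul(-4, J))
Mul(Function('a')(Function('C')(-2), 3), Function('F')(-2, 5)) = Mul(Mul(Rational(-1, 5), 3), Add(-20, Mul(-4, -2))) = Mul(Rational(-3, 5), Add(-20, 8)) = Mul(Rational(-3, 5), -12) = Rational(36, 5)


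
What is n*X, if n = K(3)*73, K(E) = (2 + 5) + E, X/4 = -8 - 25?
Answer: -96360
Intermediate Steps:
X = -132 (X = 4*(-8 - 25) = 4*(-33) = -132)
K(E) = 7 + E
n = 730 (n = (7 + 3)*73 = 10*73 = 730)
n*X = 730*(-132) = -96360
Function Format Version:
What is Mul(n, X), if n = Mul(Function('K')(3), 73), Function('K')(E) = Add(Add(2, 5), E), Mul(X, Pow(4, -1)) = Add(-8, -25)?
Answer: -96360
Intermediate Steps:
X = -132 (X = Mul(4, Add(-8, -25)) = Mul(4, -33) = -132)
Function('K')(E) = Add(7, E)
n = 730 (n = Mul(Add(7, 3), 73) = Mul(10, 73) = 730)
Mul(n, X) = Mul(730, -132) = -96360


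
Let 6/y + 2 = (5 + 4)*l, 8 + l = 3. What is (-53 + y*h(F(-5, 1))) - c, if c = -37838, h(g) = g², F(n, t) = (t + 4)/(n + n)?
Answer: 3551787/94 ≈ 37785.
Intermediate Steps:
l = -5 (l = -8 + 3 = -5)
F(n, t) = (4 + t)/(2*n) (F(n, t) = (4 + t)/((2*n)) = (4 + t)*(1/(2*n)) = (4 + t)/(2*n))
y = -6/47 (y = 6/(-2 + (5 + 4)*(-5)) = 6/(-2 + 9*(-5)) = 6/(-2 - 45) = 6/(-47) = 6*(-1/47) = -6/47 ≈ -0.12766)
(-53 + y*h(F(-5, 1))) - c = (-53 - 6*(4 + 1)²/100/47) - 1*(-37838) = (-53 - 6*((½)*(-⅕)*5)²/47) + 37838 = (-53 - 6*(-½)²/47) + 37838 = (-53 - 6/47*¼) + 37838 = (-53 - 3/94) + 37838 = -4985/94 + 37838 = 3551787/94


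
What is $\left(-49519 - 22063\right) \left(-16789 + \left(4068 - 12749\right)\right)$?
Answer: $1823193540$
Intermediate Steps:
$\left(-49519 - 22063\right) \left(-16789 + \left(4068 - 12749\right)\right) = - 71582 \left(-16789 + \left(4068 - 12749\right)\right) = - 71582 \left(-16789 - 8681\right) = \left(-71582\right) \left(-25470\right) = 1823193540$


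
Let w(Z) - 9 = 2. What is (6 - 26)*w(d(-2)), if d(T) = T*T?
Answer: -220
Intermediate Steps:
d(T) = T**2
w(Z) = 11 (w(Z) = 9 + 2 = 11)
(6 - 26)*w(d(-2)) = (6 - 26)*11 = -20*11 = -220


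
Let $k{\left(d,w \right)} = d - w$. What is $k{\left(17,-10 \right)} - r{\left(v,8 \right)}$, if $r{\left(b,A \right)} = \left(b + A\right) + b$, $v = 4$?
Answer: $11$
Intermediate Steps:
$r{\left(b,A \right)} = A + 2 b$ ($r{\left(b,A \right)} = \left(A + b\right) + b = A + 2 b$)
$k{\left(17,-10 \right)} - r{\left(v,8 \right)} = \left(17 - -10\right) - \left(8 + 2 \cdot 4\right) = \left(17 + 10\right) - \left(8 + 8\right) = 27 - 16 = 11$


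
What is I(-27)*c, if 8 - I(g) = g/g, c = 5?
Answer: 35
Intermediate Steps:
I(g) = 7 (I(g) = 8 - g/g = 8 - 1*1 = 8 - 1 = 7)
I(-27)*c = 7*5 = 35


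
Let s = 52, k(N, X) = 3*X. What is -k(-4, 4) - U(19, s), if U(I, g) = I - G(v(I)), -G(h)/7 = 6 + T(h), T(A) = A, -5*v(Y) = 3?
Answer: -344/5 ≈ -68.800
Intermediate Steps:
v(Y) = -3/5 (v(Y) = -1/5*3 = -3/5)
G(h) = -42 - 7*h (G(h) = -7*(6 + h) = -42 - 7*h)
U(I, g) = 189/5 + I (U(I, g) = I - (-42 - 7*(-3/5)) = I - (-42 + 21/5) = I - 1*(-189/5) = I + 189/5 = 189/5 + I)
-k(-4, 4) - U(19, s) = -3*4 - (189/5 + 19) = -1*12 - 1*284/5 = -12 - 284/5 = -344/5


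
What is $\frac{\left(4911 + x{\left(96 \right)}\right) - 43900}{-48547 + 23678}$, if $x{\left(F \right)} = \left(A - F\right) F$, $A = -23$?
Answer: $\frac{50413}{24869} \approx 2.0271$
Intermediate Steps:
$x{\left(F \right)} = F \left(-23 - F\right)$ ($x{\left(F \right)} = \left(-23 - F\right) F = F \left(-23 - F\right)$)
$\frac{\left(4911 + x{\left(96 \right)}\right) - 43900}{-48547 + 23678} = \frac{\left(4911 - 96 \left(23 + 96\right)\right) - 43900}{-48547 + 23678} = \frac{\left(4911 - 96 \cdot 119\right) - 43900}{-24869} = \left(\left(4911 - 11424\right) - 43900\right) \left(- \frac{1}{24869}\right) = \left(-6513 - 43900\right) \left(- \frac{1}{24869}\right) = \left(-50413\right) \left(- \frac{1}{24869}\right) = \frac{50413}{24869}$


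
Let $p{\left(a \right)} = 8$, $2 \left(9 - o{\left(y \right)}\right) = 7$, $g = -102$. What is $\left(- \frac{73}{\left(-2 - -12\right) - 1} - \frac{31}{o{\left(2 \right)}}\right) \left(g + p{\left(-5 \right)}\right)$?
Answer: $\frac{127934}{99} \approx 1292.3$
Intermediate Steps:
$o{\left(y \right)} = \frac{11}{2}$ ($o{\left(y \right)} = 9 - \frac{7}{2} = \frac{11}{2}$)
$\left(- \frac{73}{\left(-2 - -12\right) - 1} - \frac{31}{o{\left(2 \right)}}\right) \left(g + p{\left(-5 \right)}\right) = \left(- \frac{73}{\left(-2 - -12\right) - 1} - \frac{31}{\frac{11}{2}}\right) \left(-102 + 8\right) = \left(- \frac{73}{\left(-2 + 12\right) - 1} - \frac{62}{11}\right) \left(-94\right) = \left(- \frac{73}{10 - 1} - \frac{62}{11}\right) \left(-94\right) = \left(- \frac{73}{9} - \frac{62}{11}\right) \left(-94\right) = \left(- \frac{1361}{99}\right) \left(-94\right) = \frac{127934}{99}$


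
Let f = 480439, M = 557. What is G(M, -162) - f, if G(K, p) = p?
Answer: -480601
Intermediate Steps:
G(M, -162) - f = -162 - 1*480439 = -162 - 480439 = -480601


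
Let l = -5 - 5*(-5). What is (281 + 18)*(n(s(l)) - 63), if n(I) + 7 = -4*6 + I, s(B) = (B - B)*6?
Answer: -28106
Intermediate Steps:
l = 20 (l = -5 + 25 = 20)
s(B) = 0 (s(B) = 0*6 = 0)
n(I) = -31 + I (n(I) = -7 + (-4*6 + I) = -7 + (-24 + I) = -31 + I)
(281 + 18)*(n(s(l)) - 63) = (281 + 18)*((-31 + 0) - 63) = 299*(-31 - 63) = 299*(-94) = -28106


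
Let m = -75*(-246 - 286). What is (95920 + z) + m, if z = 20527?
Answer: 156347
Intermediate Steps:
m = 39900 (m = -75*(-532) = 39900)
(95920 + z) + m = (95920 + 20527) + 39900 = 116447 + 39900 = 156347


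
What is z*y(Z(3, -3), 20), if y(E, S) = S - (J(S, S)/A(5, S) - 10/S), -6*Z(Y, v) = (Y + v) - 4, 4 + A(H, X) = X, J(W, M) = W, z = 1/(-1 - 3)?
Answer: -77/16 ≈ -4.8125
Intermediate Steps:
z = -¼ (z = 1/(-4) = -¼ ≈ -0.25000)
A(H, X) = -4 + X
Z(Y, v) = ⅔ - Y/6 - v/6 (Z(Y, v) = -((Y + v) - 4)/6 = -(-4 + Y + v)/6 = ⅔ - Y/6 - v/6)
y(E, S) = S + 10/S - S/(-4 + S) (y(E, S) = S - (S/(-4 + S) - 10/S) = S - (-10/S + S/(-4 + S)) = S + (10/S - S/(-4 + S)) = S + 10/S - S/(-4 + S))
z*y(Z(3, -3), 20) = -(20 + 10/20 - 1*20/(-4 + 20))/4 = -(20 + 10*(1/20) - 1*20/16)/4 = -(20 + ½ - 1*20*1/16)/4 = -(20 + ½ - 5/4)/4 = -¼*77/4 = -77/16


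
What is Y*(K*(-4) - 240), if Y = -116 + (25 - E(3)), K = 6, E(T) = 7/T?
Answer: 24640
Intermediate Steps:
Y = -280/3 (Y = -116 + (25 - 7/3) = -116 + 68/3 = -280/3 ≈ -93.333)
Y*(K*(-4) - 240) = -280*(6*(-4) - 240)/3 = -280*(-24 - 240)/3 = -280/3*(-264) = 24640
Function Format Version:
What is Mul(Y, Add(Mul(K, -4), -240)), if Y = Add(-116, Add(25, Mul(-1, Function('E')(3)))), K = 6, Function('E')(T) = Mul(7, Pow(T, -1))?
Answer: 24640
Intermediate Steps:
Y = Rational(-280, 3) (Y = Add(-116, Add(25, Mul(-1, Mul(7, Pow(3, -1))))) = Add(-116, Add(25, Mul(-1, Mul(7, Rational(1, 3))))) = Add(-116, Add(25, Mul(-1, Rational(7, 3)))) = Add(-116, Add(25, Rational(-7, 3))) = Add(-116, Rational(68, 3)) = Rational(-280, 3) ≈ -93.333)
Mul(Y, Add(Mul(K, -4), -240)) = Mul(Rational(-280, 3), Add(Mul(6, -4), -240)) = Mul(Rational(-280, 3), Add(-24, -240)) = Mul(Rational(-280, 3), -264) = 24640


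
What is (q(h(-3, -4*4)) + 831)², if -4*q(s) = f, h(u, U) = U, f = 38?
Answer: 2699449/4 ≈ 6.7486e+5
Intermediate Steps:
q(s) = -19/2 (q(s) = -¼*38 = -19/2)
(q(h(-3, -4*4)) + 831)² = (-19/2 + 831)² = (1643/2)² = 2699449/4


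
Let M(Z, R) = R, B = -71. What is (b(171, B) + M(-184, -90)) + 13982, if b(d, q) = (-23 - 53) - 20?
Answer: 13796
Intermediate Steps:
b(d, q) = -96 (b(d, q) = -76 - 20 = -96)
(b(171, B) + M(-184, -90)) + 13982 = (-96 - 90) + 13982 = -186 + 13982 = 13796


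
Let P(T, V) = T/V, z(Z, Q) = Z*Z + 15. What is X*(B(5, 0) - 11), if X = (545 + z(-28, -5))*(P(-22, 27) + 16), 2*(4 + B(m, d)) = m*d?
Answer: -918400/3 ≈ -3.0613e+5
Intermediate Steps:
z(Z, Q) = 15 + Z² (z(Z, Q) = Z² + 15 = 15 + Z²)
B(m, d) = -4 + d*m/2 (B(m, d) = -4 + (m*d)/2 = -4 + (d*m)/2 = -4 + d*m/2)
X = 183680/9 (X = (545 + (15 + (-28)²))*(-22/27 + 16) = (545 + (15 + 784))*(-22*1/27 + 16) = (545 + 799)*(-22/27 + 16) = 1344*(410/27) = 183680/9 ≈ 20409.)
X*(B(5, 0) - 11) = 183680*((-4 + (½)*0*5) - 11)/9 = 183680*((-4 + 0) - 11)/9 = 183680*(-4 - 11)/9 = (183680/9)*(-15) = -918400/3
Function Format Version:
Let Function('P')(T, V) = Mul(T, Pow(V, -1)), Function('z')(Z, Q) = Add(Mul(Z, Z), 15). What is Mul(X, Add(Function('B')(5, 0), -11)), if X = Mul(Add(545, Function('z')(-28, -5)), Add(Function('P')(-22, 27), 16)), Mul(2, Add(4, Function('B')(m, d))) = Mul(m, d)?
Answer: Rational(-918400, 3) ≈ -3.0613e+5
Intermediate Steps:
Function('z')(Z, Q) = Add(15, Pow(Z, 2)) (Function('z')(Z, Q) = Add(Pow(Z, 2), 15) = Add(15, Pow(Z, 2)))
Function('B')(m, d) = Add(-4, Mul(Rational(1, 2), d, m)) (Function('B')(m, d) = Add(-4, Mul(Rational(1, 2), Mul(m, d))) = Add(-4, Mul(Rational(1, 2), Mul(d, m))) = Add(-4, Mul(Rational(1, 2), d, m)))
X = Rational(183680, 9) (X = Mul(Add(545, Add(15, Pow(-28, 2))), Add(Mul(-22, Pow(27, -1)), 16)) = Mul(Add(545, Add(15, 784)), Add(Mul(-22, Rational(1, 27)), 16)) = Mul(Add(545, 799), Add(Rational(-22, 27), 16)) = Mul(1344, Rational(410, 27)) = Rational(183680, 9) ≈ 20409.)
Mul(X, Add(Function('B')(5, 0), -11)) = Mul(Rational(183680, 9), Add(Add(-4, Mul(Rational(1, 2), 0, 5)), -11)) = Mul(Rational(183680, 9), Add(Add(-4, 0), -11)) = Mul(Rational(183680, 9), Add(-4, -11)) = Mul(Rational(183680, 9), -15) = Rational(-918400, 3)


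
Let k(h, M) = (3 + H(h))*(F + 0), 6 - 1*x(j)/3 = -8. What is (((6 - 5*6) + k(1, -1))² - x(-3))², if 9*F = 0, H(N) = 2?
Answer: 285156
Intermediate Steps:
x(j) = 42 (x(j) = 18 - 3*(-8) = 18 + 24 = 42)
F = 0 (F = (⅑)*0 = 0)
k(h, M) = 0 (k(h, M) = (3 + 2)*(0 + 0) = 5*0 = 0)
(((6 - 5*6) + k(1, -1))² - x(-3))² = (((6 - 5*6) + 0)² - 1*42)² = (((6 - 1*30) + 0)² - 42)² = (((6 - 30) + 0)² - 42)² = ((-24 + 0)² - 42)² = ((-24)² - 42)² = (576 - 42)² = 534² = 285156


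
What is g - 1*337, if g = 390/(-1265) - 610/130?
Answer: -1124840/3289 ≈ -342.00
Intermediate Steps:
g = -16447/3289 (g = 390*(-1/1265) - 610*1/130 = -78/253 - 61/13 = -16447/3289 ≈ -5.0006)
g - 1*337 = -16447/3289 - 1*337 = -16447/3289 - 337 = -1124840/3289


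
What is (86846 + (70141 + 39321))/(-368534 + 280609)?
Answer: -196308/87925 ≈ -2.2327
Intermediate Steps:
(86846 + (70141 + 39321))/(-368534 + 280609) = (86846 + 109462)/(-87925) = 196308*(-1/87925) = -196308/87925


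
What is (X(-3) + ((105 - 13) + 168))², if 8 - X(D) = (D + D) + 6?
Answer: 71824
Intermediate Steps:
X(D) = 2 - 2*D (X(D) = 8 - ((D + D) + 6) = 8 - (2*D + 6) = 8 - (6 + 2*D) = 8 + (-6 - 2*D) = 2 - 2*D)
(X(-3) + ((105 - 13) + 168))² = ((2 - 2*(-3)) + ((105 - 13) + 168))² = ((2 + 6) + (92 + 168))² = (8 + 260)² = 268² = 71824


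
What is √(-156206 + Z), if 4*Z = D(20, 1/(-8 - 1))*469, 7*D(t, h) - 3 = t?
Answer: I*√623283/2 ≈ 394.74*I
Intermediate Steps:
D(t, h) = 3/7 + t/7
Z = 1541/4 (Z = ((3/7 + (⅐)*20)*469)/4 = ((3/7 + 20/7)*469)/4 = ((23/7)*469)/4 = (¼)*1541 = 1541/4 ≈ 385.25)
√(-156206 + Z) = √(-156206 + 1541/4) = √(-623283/4) = I*√623283/2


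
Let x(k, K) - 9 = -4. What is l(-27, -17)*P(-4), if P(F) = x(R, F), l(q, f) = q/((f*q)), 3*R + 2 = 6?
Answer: -5/17 ≈ -0.29412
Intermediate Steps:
R = 4/3 (R = -⅔ + (⅓)*6 = -⅔ + 2 = 4/3 ≈ 1.3333)
l(q, f) = 1/f (l(q, f) = q*(1/(f*q)) = 1/f)
x(k, K) = 5 (x(k, K) = 9 - 4 = 5)
P(F) = 5
l(-27, -17)*P(-4) = 5/(-17) = -1/17*5 = -5/17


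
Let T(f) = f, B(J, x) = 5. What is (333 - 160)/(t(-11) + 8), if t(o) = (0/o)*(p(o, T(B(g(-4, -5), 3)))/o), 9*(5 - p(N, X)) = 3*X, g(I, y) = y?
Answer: 173/8 ≈ 21.625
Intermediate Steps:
p(N, X) = 5 - X/3
t(o) = 0 (t(o) = (0/o)*((5 - ⅓*5)/o) = 0*((5 - 5/3)/o) = 0*(10/(3*o)) = 0)
(333 - 160)/(t(-11) + 8) = (333 - 160)/(0 + 8) = 173/8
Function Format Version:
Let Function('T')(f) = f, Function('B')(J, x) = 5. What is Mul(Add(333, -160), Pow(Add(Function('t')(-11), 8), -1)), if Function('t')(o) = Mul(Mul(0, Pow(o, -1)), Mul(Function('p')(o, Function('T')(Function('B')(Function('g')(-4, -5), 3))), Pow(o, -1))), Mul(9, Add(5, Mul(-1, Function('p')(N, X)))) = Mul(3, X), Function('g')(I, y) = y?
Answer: Rational(173, 8) ≈ 21.625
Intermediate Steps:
Function('p')(N, X) = Add(5, Mul(Rational(-1, 3), X)) (Function('p')(N, X) = Add(5, Mul(Rational(-1, 9), Mul(3, X))) = Add(5, Mul(Rational(-1, 3), X)))
Function('t')(o) = 0 (Function('t')(o) = Mul(Mul(0, Pow(o, -1)), Mul(Add(5, Mul(Rational(-1, 3), 5)), Pow(o, -1))) = Mul(0, Mul(Add(5, Rational(-5, 3)), Pow(o, -1))) = Mul(0, Mul(Rational(10, 3), Pow(o, -1))) = 0)
Mul(Add(333, -160), Pow(Add(Function('t')(-11), 8), -1)) = Mul(Add(333, -160), Pow(Add(0, 8), -1)) = Mul(173, Pow(8, -1)) = Mul(173, Rational(1, 8)) = Rational(173, 8)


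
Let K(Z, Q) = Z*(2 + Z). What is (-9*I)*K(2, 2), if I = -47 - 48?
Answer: 6840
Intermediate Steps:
I = -95
(-9*I)*K(2, 2) = (-9*(-95))*(2*(2 + 2)) = 855*(2*4) = 855*8 = 6840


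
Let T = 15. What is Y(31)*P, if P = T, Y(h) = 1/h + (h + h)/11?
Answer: 28995/341 ≈ 85.029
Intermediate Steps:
Y(h) = 1/h + 2*h/11 (Y(h) = 1/h + (2*h)*(1/11) = 1/h + 2*h/11)
P = 15
Y(31)*P = (1/31 + (2/11)*31)*15 = (1/31 + 62/11)*15 = (1933/341)*15 = 28995/341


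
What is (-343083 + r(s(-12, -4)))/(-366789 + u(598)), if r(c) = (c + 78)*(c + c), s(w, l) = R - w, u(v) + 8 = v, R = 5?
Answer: 339853/366199 ≈ 0.92806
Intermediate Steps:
u(v) = -8 + v
s(w, l) = 5 - w
r(c) = 2*c*(78 + c) (r(c) = (78 + c)*(2*c) = 2*c*(78 + c))
(-343083 + r(s(-12, -4)))/(-366789 + u(598)) = (-343083 + 2*(5 - 1*(-12))*(78 + (5 - 1*(-12))))/(-366789 + (-8 + 598)) = (-343083 + 2*(5 + 12)*(78 + (5 + 12)))/(-366789 + 590) = (-343083 + 2*17*(78 + 17))/(-366199) = (-343083 + 2*17*95)*(-1/366199) = (-343083 + 3230)*(-1/366199) = -339853*(-1/366199) = 339853/366199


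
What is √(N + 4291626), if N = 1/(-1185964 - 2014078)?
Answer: √43947403836636028222/3200042 ≈ 2071.6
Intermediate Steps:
N = -1/3200042 (N = 1/(-3200042) = -1/3200042 ≈ -3.1250e-7)
√(N + 4291626) = √(-1/3200042 + 4291626) = √(13733383448291/3200042) = √43947403836636028222/3200042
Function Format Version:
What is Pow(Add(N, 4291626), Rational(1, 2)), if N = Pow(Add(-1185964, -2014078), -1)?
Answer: Mul(Rational(1, 3200042), Pow(43947403836636028222, Rational(1, 2))) ≈ 2071.6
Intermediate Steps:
N = Rational(-1, 3200042) (N = Pow(-3200042, -1) = Rational(-1, 3200042) ≈ -3.1250e-7)
Pow(Add(N, 4291626), Rational(1, 2)) = Pow(Add(Rational(-1, 3200042), 4291626), Rational(1, 2)) = Pow(Rational(13733383448291, 3200042), Rational(1, 2)) = Mul(Rational(1, 3200042), Pow(43947403836636028222, Rational(1, 2)))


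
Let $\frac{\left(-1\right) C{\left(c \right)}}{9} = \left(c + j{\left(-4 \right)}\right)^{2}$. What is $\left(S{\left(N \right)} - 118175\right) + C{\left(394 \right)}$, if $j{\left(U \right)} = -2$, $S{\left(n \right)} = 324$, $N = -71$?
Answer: $-1500827$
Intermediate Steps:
$C{\left(c \right)} = - 9 \left(-2 + c\right)^{2}$ ($C{\left(c \right)} = - 9 \left(c - 2\right)^{2} = - 9 \left(-2 + c\right)^{2}$)
$\left(S{\left(N \right)} - 118175\right) + C{\left(394 \right)} = \left(324 - 118175\right) - 9 \left(-2 + 394\right)^{2} = -117851 - 9 \cdot 392^{2} = -117851 - 1382976 = -1500827$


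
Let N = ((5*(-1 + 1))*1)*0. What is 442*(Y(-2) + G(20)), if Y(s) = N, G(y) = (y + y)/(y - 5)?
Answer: 3536/3 ≈ 1178.7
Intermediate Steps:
G(y) = 2*y/(-5 + y) (G(y) = (2*y)/(-5 + y) = 2*y/(-5 + y))
N = 0 (N = ((5*0)*1)*0 = (0*1)*0 = 0*0 = 0)
Y(s) = 0
442*(Y(-2) + G(20)) = 442*(0 + 2*20/(-5 + 20)) = 442*(0 + 2*20/15) = 442*(0 + 2*20*(1/15)) = 442*(0 + 8/3) = 442*(8/3) = 3536/3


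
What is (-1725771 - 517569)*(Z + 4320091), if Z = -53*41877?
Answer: -4712382437400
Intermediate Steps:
Z = -2219481
(-1725771 - 517569)*(Z + 4320091) = (-1725771 - 517569)*(-2219481 + 4320091) = -2243340*2100610 = -4712382437400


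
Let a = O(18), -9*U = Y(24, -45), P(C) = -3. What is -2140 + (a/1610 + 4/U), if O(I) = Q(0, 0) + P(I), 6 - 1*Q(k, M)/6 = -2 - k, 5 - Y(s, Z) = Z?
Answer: -17232571/8050 ≈ -2140.7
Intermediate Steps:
Y(s, Z) = 5 - Z
Q(k, M) = 48 + 6*k (Q(k, M) = 36 - 6*(-2 - k) = 36 + (12 + 6*k) = 48 + 6*k)
U = -50/9 (U = -(5 - 1*(-45))/9 = -(5 + 45)/9 = -⅑*50 = -50/9 ≈ -5.5556)
O(I) = 45 (O(I) = (48 + 6*0) - 3 = (48 + 0) - 3 = 48 - 3 = 45)
a = 45
-2140 + (a/1610 + 4/U) = -2140 + (45/1610 + 4/(-50/9)) = -2140 + (45*(1/1610) + 4*(-9/50)) = -2140 + (9/322 - 18/25) = -2140 - 5571/8050 = -17232571/8050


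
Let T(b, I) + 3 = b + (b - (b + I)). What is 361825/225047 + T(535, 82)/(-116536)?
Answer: 21032183525/13113038596 ≈ 1.6039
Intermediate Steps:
T(b, I) = -3 + b - I (T(b, I) = -3 + (b + (b - (b + I))) = -3 + (b + (b - (I + b))) = -3 + (b + (b + (-I - b))) = -3 + (b - I) = -3 + b - I)
361825/225047 + T(535, 82)/(-116536) = 361825/225047 + (-3 + 535 - 1*82)/(-116536) = 361825*(1/225047) + (-3 + 535 - 82)*(-1/116536) = 361825/225047 + 450*(-1/116536) = 361825/225047 - 225/58268 = 21032183525/13113038596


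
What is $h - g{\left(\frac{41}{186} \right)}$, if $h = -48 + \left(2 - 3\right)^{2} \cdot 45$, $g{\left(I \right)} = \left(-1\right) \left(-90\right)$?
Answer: $-93$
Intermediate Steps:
$g{\left(I \right)} = 90$
$h = -3$ ($h = -48 + \left(-1\right)^{2} \cdot 45 = -48 + 1 \cdot 45 = -48 + 45 = -3$)
$h - g{\left(\frac{41}{186} \right)} = -3 - 90 = -93$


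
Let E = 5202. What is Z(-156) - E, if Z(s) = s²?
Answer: 19134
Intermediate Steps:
Z(-156) - E = (-156)² - 1*5202 = 24336 - 5202 = 19134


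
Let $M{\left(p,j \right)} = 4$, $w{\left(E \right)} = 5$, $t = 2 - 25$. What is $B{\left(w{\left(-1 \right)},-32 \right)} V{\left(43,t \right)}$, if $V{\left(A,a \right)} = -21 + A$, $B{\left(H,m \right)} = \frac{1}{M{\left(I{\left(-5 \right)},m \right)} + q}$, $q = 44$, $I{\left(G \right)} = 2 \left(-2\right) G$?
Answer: $\frac{11}{24} \approx 0.45833$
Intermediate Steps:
$t = -23$
$I{\left(G \right)} = - 4 G$
$B{\left(H,m \right)} = \frac{1}{48}$ ($B{\left(H,m \right)} = \frac{1}{4 + 44} = \frac{1}{48}$)
$B{\left(w{\left(-1 \right)},-32 \right)} V{\left(43,t \right)} = \frac{-21 + 43}{48} = \frac{1}{48} \cdot 22 = \frac{11}{24}$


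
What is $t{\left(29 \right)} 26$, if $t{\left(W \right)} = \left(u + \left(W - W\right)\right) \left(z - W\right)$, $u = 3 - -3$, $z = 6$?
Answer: $-3588$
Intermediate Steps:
$u = 6$ ($u = 3 + 3 = 6$)
$t{\left(W \right)} = 36 - 6 W$ ($t{\left(W \right)} = \left(6 + \left(W - W\right)\right) \left(6 - W\right) = \left(6 + 0\right) \left(6 - W\right) = 6 \left(6 - W\right) = 36 - 6 W$)
$t{\left(29 \right)} 26 = \left(36 - 174\right) 26 = \left(-138\right) 26 = -3588$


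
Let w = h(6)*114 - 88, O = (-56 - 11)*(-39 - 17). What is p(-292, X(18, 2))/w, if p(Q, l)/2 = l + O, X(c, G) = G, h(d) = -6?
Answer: -1877/193 ≈ -9.7254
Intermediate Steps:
O = 3752 (O = -67*(-56) = 3752)
p(Q, l) = 7504 + 2*l (p(Q, l) = 2*(l + 3752) = 2*(3752 + l) = 7504 + 2*l)
w = -772 (w = -6*114 - 88 = -684 - 88 = -772)
p(-292, X(18, 2))/w = (7504 + 2*2)/(-772) = (7504 + 4)*(-1/772) = 7508*(-1/772) = -1877/193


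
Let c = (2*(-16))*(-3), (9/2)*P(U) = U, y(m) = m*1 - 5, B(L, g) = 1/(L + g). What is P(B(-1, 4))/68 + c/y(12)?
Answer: 88135/6426 ≈ 13.715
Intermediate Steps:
y(m) = -5 + m (y(m) = m - 5 = -5 + m)
P(U) = 2*U/9
c = 96 (c = -32*(-3) = 96)
P(B(-1, 4))/68 + c/y(12) = (2/(9*(-1 + 4)))/68 + 96/(-5 + 12) = ((2/9)/3)*(1/68) + 96/7 = ((2/9)*(⅓))*(1/68) + 96*(⅐) = (2/27)*(1/68) + 96/7 = 1/918 + 96/7 = 88135/6426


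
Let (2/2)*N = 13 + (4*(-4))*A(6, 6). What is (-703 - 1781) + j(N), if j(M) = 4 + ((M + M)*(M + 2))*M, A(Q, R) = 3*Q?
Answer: -41293730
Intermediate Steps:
N = -275 (N = 13 + (4*(-4))*(3*6) = 13 - 16*18 = 13 - 288 = -275)
j(M) = 4 + 2*M²*(2 + M) (j(M) = 4 + ((2*M)*(2 + M))*M = 4 + (2*M*(2 + M))*M = 4 + 2*M²*(2 + M))
(-703 - 1781) + j(N) = (-703 - 1781) + (4 + 2*(-275)³ + 4*(-275)²) = -2484 + (4 + 2*(-20796875) + 4*75625) = -2484 + (4 - 41593750 + 302500) = -2484 - 41291246 = -41293730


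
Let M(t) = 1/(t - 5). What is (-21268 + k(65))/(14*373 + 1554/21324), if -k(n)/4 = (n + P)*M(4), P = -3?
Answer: -74705080/18559247 ≈ -4.0252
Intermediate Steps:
M(t) = 1/(-5 + t)
k(n) = -12 + 4*n (k(n) = -4*(n - 3)/(-5 + 4) = -4*(-3 + n)/(-1) = -4*(-3 + n)*(-1) = -4*(3 - n) = -12 + 4*n)
(-21268 + k(65))/(14*373 + 1554/21324) = (-21268 + (-12 + 4*65))/(14*373 + 1554/21324) = (-21268 + (-12 + 260))/(5222 + 1554*(1/21324)) = (-21268 + 248)/(5222 + 259/3554) = -21020/18559247/3554 = -21020*3554/18559247 = -74705080/18559247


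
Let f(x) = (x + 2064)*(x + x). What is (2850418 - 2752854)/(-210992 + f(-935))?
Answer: -48782/1161111 ≈ -0.042013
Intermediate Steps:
f(x) = 2*x*(2064 + x) (f(x) = (2064 + x)*(2*x) = 2*x*(2064 + x))
(2850418 - 2752854)/(-210992 + f(-935)) = (2850418 - 2752854)/(-210992 + 2*(-935)*(2064 - 935)) = 97564/(-210992 + 2*(-935)*1129) = 97564/(-210992 - 2111230) = 97564/(-2322222) = 97564*(-1/2322222) = -48782/1161111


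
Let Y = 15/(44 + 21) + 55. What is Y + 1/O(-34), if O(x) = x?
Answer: 24399/442 ≈ 55.201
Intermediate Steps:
Y = 718/13 (Y = 15/65 + 55 = (1/65)*15 + 55 = 3/13 + 55 = 718/13 ≈ 55.231)
Y + 1/O(-34) = 718/13 + 1/(-34) = 718/13 - 1/34 = 24399/442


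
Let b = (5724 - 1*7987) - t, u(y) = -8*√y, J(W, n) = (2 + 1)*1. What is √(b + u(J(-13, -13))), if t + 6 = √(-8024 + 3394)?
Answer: √(-2257 - 8*√3 - I*√4630) ≈ 0.7139 - 47.659*I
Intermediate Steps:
J(W, n) = 3 (J(W, n) = 3*1 = 3)
t = -6 + I*√4630 (t = -6 + √(-8024 + 3394) = -6 + √(-4630) = -6 + I*√4630 ≈ -6.0 + 68.044*I)
b = -2257 - I*√4630 (b = (5724 - 1*7987) - (-6 + I*√4630) = (5724 - 7987) + (6 - I*√4630) = -2263 + (6 - I*√4630) = -2257 - I*√4630 ≈ -2257.0 - 68.044*I)
√(b + u(J(-13, -13))) = √((-2257 - I*√4630) - 8*√3) = √(-2257 - 8*√3 - I*√4630)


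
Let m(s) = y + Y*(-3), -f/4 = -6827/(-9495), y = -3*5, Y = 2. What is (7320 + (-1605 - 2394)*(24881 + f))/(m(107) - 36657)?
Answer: 314855142271/116085870 ≈ 2712.3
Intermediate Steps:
y = -15
f = -27308/9495 (f = -(-27308)/(-9495) = -(-27308)*(-1)/9495 = -4*6827/9495 = -27308/9495 ≈ -2.8760)
m(s) = -21 (m(s) = -15 + 2*(-3) = -15 - 6 = -21)
(7320 + (-1605 - 2394)*(24881 + f))/(m(107) - 36657) = (7320 + (-1605 - 2394)*(24881 - 27308/9495))/(-21 - 36657) = (7320 - 3999*236217787/9495)/(-36678) = (7320 - 314878310071/3165)*(-1/36678) = -314855142271/3165*(-1/36678) = 314855142271/116085870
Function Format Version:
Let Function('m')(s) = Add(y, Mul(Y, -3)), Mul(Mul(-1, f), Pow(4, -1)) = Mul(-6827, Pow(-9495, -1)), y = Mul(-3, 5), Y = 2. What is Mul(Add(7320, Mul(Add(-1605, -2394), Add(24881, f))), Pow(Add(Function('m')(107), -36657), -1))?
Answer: Rational(314855142271, 116085870) ≈ 2712.3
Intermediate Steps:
y = -15
f = Rational(-27308, 9495) (f = Mul(-4, Mul(-6827, Pow(-9495, -1))) = Mul(-4, Mul(-6827, Rational(-1, 9495))) = Mul(-4, Rational(6827, 9495)) = Rational(-27308, 9495) ≈ -2.8760)
Function('m')(s) = -21 (Function('m')(s) = Add(-15, Mul(2, -3)) = Add(-15, -6) = -21)
Mul(Add(7320, Mul(Add(-1605, -2394), Add(24881, f))), Pow(Add(Function('m')(107), -36657), -1)) = Mul(Add(7320, Mul(Add(-1605, -2394), Add(24881, Rational(-27308, 9495)))), Pow(Add(-21, -36657), -1)) = Mul(Add(7320, Mul(-3999, Rational(236217787, 9495))), Pow(-36678, -1)) = Mul(Add(7320, Rational(-314878310071, 3165)), Rational(-1, 36678)) = Mul(Rational(-314855142271, 3165), Rational(-1, 36678)) = Rational(314855142271, 116085870)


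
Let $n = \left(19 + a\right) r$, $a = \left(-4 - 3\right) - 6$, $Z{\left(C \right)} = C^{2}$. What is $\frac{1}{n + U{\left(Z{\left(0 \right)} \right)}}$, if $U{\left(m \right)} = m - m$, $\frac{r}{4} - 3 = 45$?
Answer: $\frac{1}{1152} \approx 0.00086806$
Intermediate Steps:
$r = 192$ ($r = 12 + 4 \cdot 45 = 12 + 180 = 192$)
$a = -13$ ($a = -7 - 6 = -13$)
$n = 1152$ ($n = \left(19 - 13\right) 192 = 6 \cdot 192 = 1152$)
$U{\left(m \right)} = 0$
$\frac{1}{n + U{\left(Z{\left(0 \right)} \right)}} = \frac{1}{1152 + 0} = \frac{1}{1152}$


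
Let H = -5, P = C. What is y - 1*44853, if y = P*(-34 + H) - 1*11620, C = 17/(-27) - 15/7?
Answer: -3550987/63 ≈ -56365.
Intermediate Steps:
C = -524/189 (C = 17*(-1/27) - 15*⅐ = -17/27 - 15/7 = -524/189 ≈ -2.7725)
P = -524/189 ≈ -2.7725
y = -725248/63 (y = -524*(-34 - 5)/189 - 1*11620 = -524/189*(-39) - 11620 = 6812/63 - 11620 = -725248/63 ≈ -11512.)
y - 1*44853 = -725248/63 - 1*44853 = -725248/63 - 44853 = -3550987/63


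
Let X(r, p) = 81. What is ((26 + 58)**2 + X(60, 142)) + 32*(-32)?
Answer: 6113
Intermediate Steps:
((26 + 58)**2 + X(60, 142)) + 32*(-32) = ((26 + 58)**2 + 81) + 32*(-32) = (84**2 + 81) - 1024 = (7056 + 81) - 1024 = 7137 - 1024 = 6113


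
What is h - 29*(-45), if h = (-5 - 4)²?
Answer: 1386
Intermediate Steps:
h = 81 (h = (-9)² = 81)
h - 29*(-45) = 81 - 29*(-45) = 81 + 1305 = 1386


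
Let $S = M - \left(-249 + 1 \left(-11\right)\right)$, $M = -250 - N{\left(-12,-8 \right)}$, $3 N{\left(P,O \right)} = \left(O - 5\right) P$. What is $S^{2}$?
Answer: $1764$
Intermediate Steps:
$N{\left(P,O \right)} = \frac{P \left(-5 + O\right)}{3}$ ($N{\left(P,O \right)} = \frac{\left(O - 5\right) P}{3} = \frac{\left(-5 + O\right) P}{3} = \frac{P \left(-5 + O\right)}{3}$)
$M = -302$ ($M = -250 - \frac{1}{3} \left(-12\right) \left(-5 - 8\right) = -250 - \frac{1}{3} \left(-12\right) \left(-13\right) = -250 - 52 = -302$)
$S = -42$ ($S = -302 - \left(-249 + 1 \left(-11\right)\right) = -302 - \left(-249 - 11\right) = -302 - -260 = -302 + 260 = -42$)
$S^{2} = \left(-42\right)^{2} = 1764$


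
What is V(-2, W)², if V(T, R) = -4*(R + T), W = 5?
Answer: 144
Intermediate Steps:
V(T, R) = -4*R - 4*T
V(-2, W)² = (-4*5 - 4*(-2))² = (-20 + 8)² = (-12)² = 144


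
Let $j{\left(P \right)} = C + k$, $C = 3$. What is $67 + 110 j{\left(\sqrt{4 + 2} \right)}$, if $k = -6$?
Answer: $-263$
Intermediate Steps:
$j{\left(P \right)} = -3$ ($j{\left(P \right)} = 3 - 6 = -3$)
$67 + 110 j{\left(\sqrt{4 + 2} \right)} = 67 + 110 \left(-3\right) = 67 - 330 = -263$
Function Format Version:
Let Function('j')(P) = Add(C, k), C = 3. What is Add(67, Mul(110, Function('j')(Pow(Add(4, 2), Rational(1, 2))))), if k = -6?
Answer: -263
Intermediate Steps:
Function('j')(P) = -3 (Function('j')(P) = Add(3, -6) = -3)
Add(67, Mul(110, Function('j')(Pow(Add(4, 2), Rational(1, 2))))) = Add(67, Mul(110, -3)) = Add(67, -330) = -263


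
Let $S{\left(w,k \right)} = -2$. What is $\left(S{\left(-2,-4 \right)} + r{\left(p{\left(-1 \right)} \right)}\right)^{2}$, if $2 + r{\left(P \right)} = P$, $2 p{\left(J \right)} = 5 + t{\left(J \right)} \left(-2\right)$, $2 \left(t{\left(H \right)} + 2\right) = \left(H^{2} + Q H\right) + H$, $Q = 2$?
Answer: $\frac{9}{4} \approx 2.25$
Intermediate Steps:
$t{\left(H \right)} = -2 + \frac{H^{2}}{2} + \frac{3 H}{2}$ ($t{\left(H \right)} = -2 + \frac{\left(H^{2} + 2 H\right) + H}{2} = -2 + \frac{H^{2} + 3 H}{2} = -2 + \left(\frac{H^{2}}{2} + \frac{3 H}{2}\right) = -2 + \frac{H^{2}}{2} + \frac{3 H}{2}$)
$p{\left(J \right)} = \frac{9}{2} - \frac{3 J}{2} - \frac{J^{2}}{2}$ ($p{\left(J \right)} = \frac{5 + \left(-2 + \frac{J^{2}}{2} + \frac{3 J}{2}\right) \left(-2\right)}{2} = \frac{5 - \left(-4 + J^{2} + 3 J\right)}{2} = \frac{9 - J^{2} - 3 J}{2} = \frac{9}{2} - \frac{3 J}{2} - \frac{J^{2}}{2}$)
$r{\left(P \right)} = -2 + P$
$\left(S{\left(-2,-4 \right)} + r{\left(p{\left(-1 \right)} \right)}\right)^{2} = \left(-2 - - \frac{7}{2}\right)^{2} = \left(-2 + \left(-2 + \left(\frac{9}{2} + \frac{3}{2} - \frac{1}{2}\right)\right)\right)^{2} = \left(-2 + \left(-2 + \frac{11}{2}\right)\right)^{2} = \left(-2 + \frac{7}{2}\right)^{2} = \left(\frac{3}{2}\right)^{2} = \frac{9}{4}$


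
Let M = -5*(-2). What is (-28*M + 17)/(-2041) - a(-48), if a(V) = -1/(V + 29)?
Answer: 2956/38779 ≈ 0.076227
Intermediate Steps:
M = 10
a(V) = -1/(29 + V)
(-28*M + 17)/(-2041) - a(-48) = (-28*10 + 17)/(-2041) - (-1)/(29 - 48) = (-280 + 17)*(-1/2041) - (-1)/(-19) = -263*(-1/2041) - (-1)*(-1)/19 = 263/2041 - 1*1/19 = 263/2041 - 1/19 = 2956/38779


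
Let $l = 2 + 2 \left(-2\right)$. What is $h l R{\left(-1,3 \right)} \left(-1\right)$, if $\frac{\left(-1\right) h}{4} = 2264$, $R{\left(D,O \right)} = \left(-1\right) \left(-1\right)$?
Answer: $-18112$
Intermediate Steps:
$R{\left(D,O \right)} = 1$
$h = -9056$ ($h = \left(-4\right) 2264 = -9056$)
$l = -2$ ($l = 2 - 4 = -2$)
$h l R{\left(-1,3 \right)} \left(-1\right) = - 9056 \left(-2\right) 1 \left(-1\right) = - 9056 \left(\left(-2\right) \left(-1\right)\right) = \left(-9056\right) 2 = -18112$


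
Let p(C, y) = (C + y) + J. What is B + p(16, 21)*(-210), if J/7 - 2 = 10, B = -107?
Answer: -25517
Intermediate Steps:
J = 84 (J = 14 + 7*10 = 14 + 70 = 84)
p(C, y) = 84 + C + y (p(C, y) = (C + y) + 84 = 84 + C + y)
B + p(16, 21)*(-210) = -107 + (84 + 16 + 21)*(-210) = -107 + 121*(-210) = -107 - 25410 = -25517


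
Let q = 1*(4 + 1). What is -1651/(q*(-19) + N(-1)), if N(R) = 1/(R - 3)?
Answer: 52/3 ≈ 17.333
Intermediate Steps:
N(R) = 1/(-3 + R)
q = 5 (q = 1*5 = 5)
-1651/(q*(-19) + N(-1)) = -1651/(5*(-19) + 1/(-3 - 1)) = -1651/(-95 + 1/(-4)) = -1651/(-95 - 1/4) = -1651/(-381/4) = -1651*(-4/381) = 52/3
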